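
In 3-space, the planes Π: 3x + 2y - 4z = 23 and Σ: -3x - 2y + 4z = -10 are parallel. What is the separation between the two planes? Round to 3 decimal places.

2.414

Rescale Σ by 1/(-1): 3x + 2y - 4z = 10. Then distance = |23 − 10| / √29 ≈ 2.414.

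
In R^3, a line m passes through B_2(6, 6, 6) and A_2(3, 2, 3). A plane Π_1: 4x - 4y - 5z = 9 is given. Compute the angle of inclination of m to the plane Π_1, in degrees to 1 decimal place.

25.6

A direction vector for m is A_2 − B_2 = (-3, -4, -3).
sin θ = |n·v| / (|n||v|) = |19| / (√57 · √34) = 0.43160.
θ ≈ 25.6°.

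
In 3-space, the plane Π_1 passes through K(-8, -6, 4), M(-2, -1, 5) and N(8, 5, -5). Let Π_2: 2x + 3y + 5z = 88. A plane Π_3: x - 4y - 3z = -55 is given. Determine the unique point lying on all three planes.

KM = (6, 5, 1), KN = (16, 11, -9); a normal to Π_1 is KM × KN = (-56, 70, -14).
Using K: Π_1 has equation -56x + 70y - 14z = -28.
Solving the 3×3 linear system -56x + 70y - 14z = -28, 2x + 3y + 5z = 88, x - 4y - 3z = -55 (e.g. by elimination or Cramer's rule, determinant = 308) gives (5, 6, 12).

(5, 6, 12)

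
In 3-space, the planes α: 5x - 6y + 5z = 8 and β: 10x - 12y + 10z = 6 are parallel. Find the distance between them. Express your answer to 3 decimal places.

Rescale β by 1/2: 5x - 6y + 5z = 3. Then distance = |8 − 3| / √86 ≈ 0.539.

0.539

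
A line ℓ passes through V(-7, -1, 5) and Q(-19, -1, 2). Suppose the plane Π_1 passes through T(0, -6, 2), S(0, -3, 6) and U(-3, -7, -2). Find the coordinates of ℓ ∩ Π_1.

A direction vector for ℓ is Q − V = (-12, 0, -3).
TS = (0, 3, 4), TU = (-3, -1, -4); a normal to Π_1 is TS × TU = (-8, -12, 9).
Using T: Π_1 has equation -8x - 12y + 9z = 90.
Substitute r = (-7, -1, 5) + t(-12, 0, -3) into the plane: 113 + 69t = 90, so t = -1/3.
Intersection: (-7, -1, 5) + (-1/3)·(-12, 0, -3) = (-3, -1, 6).

(-3, -1, 6)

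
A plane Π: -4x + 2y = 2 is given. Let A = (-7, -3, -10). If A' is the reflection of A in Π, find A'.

λ = (n·A − d)/|n|² = (22 − 2)/20 = 1.
Reflection = A − 2λn = (-7, -3, -10) − 2·(-4, 2, 0) = (1, -7, -10).

(1, -7, -10)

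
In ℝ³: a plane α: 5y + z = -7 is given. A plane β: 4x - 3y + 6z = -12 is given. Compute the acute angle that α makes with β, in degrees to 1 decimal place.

cos θ = |n₁·n₂| / (|n₁||n₂|) = |-9| / (√26 · √61).
θ = arccos(0.22599) ≈ 76.9°.

76.9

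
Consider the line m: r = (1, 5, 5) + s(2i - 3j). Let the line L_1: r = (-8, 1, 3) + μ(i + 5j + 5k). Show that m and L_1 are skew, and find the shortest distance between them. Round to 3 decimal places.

Common perpendicular direction n = (2, -3, 0) × (1, 5, 5) = (-15, -10, 13).
With w = (-8, 1, 3) − (1, 5, 5) = (-9, -4, -2), w · n = 149.
Since n ≠ 0 the lines are not parallel, and w · n = 149 ≠ 0 so they do not intersect; hence they are skew.
Distance = |w · n| / |n| = |149| / √494 ≈ 6.704.

6.704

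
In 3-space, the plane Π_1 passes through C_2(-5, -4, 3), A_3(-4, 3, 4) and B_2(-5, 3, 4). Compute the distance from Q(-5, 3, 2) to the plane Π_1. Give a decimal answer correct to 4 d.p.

1.9799

C_2A_3 = (1, 7, 1), C_2B_2 = (0, 7, 1); a normal to Π_1 is C_2A_3 × C_2B_2 = (0, -1, 7).
Using C_2: Π_1 has equation -y + 7z = 25.
n·Q − d = (0)·(-5) + (-1)·(3) + (7)·(2) − 25 = -14; |n| = √50.
Distance = |-14| / √50 = 14/√50 ≈ 1.9799.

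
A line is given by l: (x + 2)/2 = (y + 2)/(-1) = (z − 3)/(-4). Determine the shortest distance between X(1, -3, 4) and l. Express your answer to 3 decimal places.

3.251

l has direction (2, -1, -4) through (-2, -2, 3).
Taking (-2, -2, 3) on l with direction v = (2, -1, -4): w = X − (-2, -2, 3) = (3, -1, 1), and w × v = (5, 14, -1).
Distance = |w × v| / |v| = √222 / √21 ≈ 3.251.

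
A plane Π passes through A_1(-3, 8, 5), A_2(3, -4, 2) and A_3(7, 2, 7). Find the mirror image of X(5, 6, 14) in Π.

(9, 10, 6)

A_1A_2 = (6, -12, -3), A_1A_3 = (10, -6, 2); a normal to Π is A_1A_2 × A_1A_3 = (-42, -42, 84).
Using A_1: Π has equation -42x - 42y + 84z = 210.
λ = (n·X − d)/|n|² = (714 − 210)/10584 = 1/21.
Reflection = X − 2λn = (5, 6, 14) − (2/21)·(-42, -42, 84) = (9, 10, 6).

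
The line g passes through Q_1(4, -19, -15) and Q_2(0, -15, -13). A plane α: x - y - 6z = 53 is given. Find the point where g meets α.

A direction vector for g is Q_2 − Q_1 = (-4, 4, 2).
Substitute r = (4, -19, -15) + t(-4, 4, 2) into the plane: 113 + (-20)t = 53, so t = 3.
Intersection: (4, -19, -15) + 3·(-4, 4, 2) = (-8, -7, -9).

(-8, -7, -9)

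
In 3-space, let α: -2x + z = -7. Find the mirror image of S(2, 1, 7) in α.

λ = (n·S − d)/|n|² = (3 − (-7))/5 = 2.
Reflection = S − 2λn = (2, 1, 7) − 4·(-2, 0, 1) = (10, 1, 3).

(10, 1, 3)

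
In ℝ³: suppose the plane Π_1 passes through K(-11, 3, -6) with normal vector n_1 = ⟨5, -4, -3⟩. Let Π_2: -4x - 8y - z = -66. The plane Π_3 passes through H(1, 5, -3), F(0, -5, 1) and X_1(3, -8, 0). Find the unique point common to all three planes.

Π_1: n_1·r = n_1·K gives 5x - 4y - 3z = -49.
HF = (-1, -10, 4), HX_1 = (2, -13, 3); a normal to Π_3 is HF × HX_1 = (22, 11, 33).
Using H: Π_3 has equation 22x + 11y + 33z = -22.
Solving the 3×3 linear system 5x - 4y - 3z = -49, -4x - 8y - z = -66, 22x + 11y + 33z = -22 (e.g. by elimination or Cramer's rule, determinant = -2101) gives (-3, 10, -2).

(-3, 10, -2)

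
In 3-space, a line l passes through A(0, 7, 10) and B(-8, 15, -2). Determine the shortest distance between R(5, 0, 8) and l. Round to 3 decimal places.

7.677

A direction vector for l is B − A = (-8, 8, -12).
Taking (0, 7, 10) on l with direction v = (-8, 8, -12): w = R − (0, 7, 10) = (5, -7, -2), and w × v = (100, 76, -16).
Distance = |w × v| / |v| = √16032 / √272 ≈ 7.677.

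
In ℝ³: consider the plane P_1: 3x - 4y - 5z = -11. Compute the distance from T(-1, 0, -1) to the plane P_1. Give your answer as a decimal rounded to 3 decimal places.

n·T − d = (3)·(-1) + (-4)·(0) + (-5)·(-1) − (-11) = 13; |n| = √50.
Distance = |13| / √50 = 13/√50 ≈ 1.838.

1.838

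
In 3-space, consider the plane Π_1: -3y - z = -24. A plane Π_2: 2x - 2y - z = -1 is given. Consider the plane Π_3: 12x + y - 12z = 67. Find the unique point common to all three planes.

Solving the 3×3 linear system -3y - z = -24, 2x - 2y - z = -1, 12x + y - 12z = 67 (e.g. by elimination or Cramer's rule, determinant = -62) gives (8, 7, 3).

(8, 7, 3)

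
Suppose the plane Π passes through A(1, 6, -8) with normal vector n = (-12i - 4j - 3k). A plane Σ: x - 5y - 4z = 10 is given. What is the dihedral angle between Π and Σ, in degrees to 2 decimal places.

76.27

Π: n·r = n·A gives -12x - 4y - 3z = -12.
cos θ = |n₁·n₂| / (|n₁||n₂|) = |20| / (√169 · √42).
θ = arccos(0.23739) ≈ 76.27°.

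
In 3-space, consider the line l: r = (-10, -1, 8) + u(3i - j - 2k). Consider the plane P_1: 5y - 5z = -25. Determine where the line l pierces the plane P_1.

Substitute r = (-10, -1, 8) + t(3, -1, -2) into the plane: -45 + 5t = -25, so t = 4.
Intersection: (-10, -1, 8) + 4·(3, -1, -2) = (2, -5, 0).

(2, -5, 0)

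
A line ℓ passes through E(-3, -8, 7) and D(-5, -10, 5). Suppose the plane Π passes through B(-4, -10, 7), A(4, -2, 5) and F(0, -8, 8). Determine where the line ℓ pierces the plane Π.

A direction vector for ℓ is D − E = (-2, -2, -2).
BA = (8, 8, -2), BF = (4, 2, 1); a normal to Π is BA × BF = (12, -16, -16).
Using B: Π has equation 12x - 16y - 16z = 0.
Substitute r = (-3, -8, 7) + t(-2, -2, -2) into the plane: -20 + 40t = 0, so t = 1/2.
Intersection: (-3, -8, 7) + (1/2)·(-2, -2, -2) = (-4, -9, 6).

(-4, -9, 6)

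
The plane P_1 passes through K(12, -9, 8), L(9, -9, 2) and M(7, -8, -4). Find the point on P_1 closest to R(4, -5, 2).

KL = (-3, 0, -6), KM = (-5, 1, -12); a normal to P_1 is KL × KM = (6, -6, -3).
Using K: P_1 has equation 6x - 6y - 3z = 102.
Foot = R − λn with λ = (n·R − d)/|n|² = (48 − 102)/81 = -2/3.
Foot = (4, -5, 2) − (-2/3)·(6, -6, -3) = (8, -9, 0).

(8, -9, 0)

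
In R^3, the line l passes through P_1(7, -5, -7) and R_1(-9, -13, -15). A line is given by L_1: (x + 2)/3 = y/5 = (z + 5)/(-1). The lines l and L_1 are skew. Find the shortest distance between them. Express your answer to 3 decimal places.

8.867

A direction vector for l is R_1 − P_1 = (-16, -8, -8).
L_1 has direction (3, 5, -1) through (-2, 0, -5).
Common perpendicular direction n = (-16, -8, -8) × (3, 5, -1) = (48, -40, -56).
With w = (-2, 0, -5) − (7, -5, -7) = (-9, 5, 2), w · n = -744.
Distance = |w · n| / |n| = |-744| / √7040 ≈ 8.867.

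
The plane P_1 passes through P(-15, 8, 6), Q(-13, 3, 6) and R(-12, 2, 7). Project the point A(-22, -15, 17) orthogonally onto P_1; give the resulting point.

PQ = (2, -5, 0), PR = (3, -6, 1); a normal to P_1 is PQ × PR = (-5, -2, 3).
Using P: P_1 has equation -5x - 2y + 3z = 77.
Foot = A − λn with λ = (n·A − d)/|n|² = (191 − 77)/38 = 3.
Foot = (-22, -15, 17) − 3·(-5, -2, 3) = (-7, -9, 8).

(-7, -9, 8)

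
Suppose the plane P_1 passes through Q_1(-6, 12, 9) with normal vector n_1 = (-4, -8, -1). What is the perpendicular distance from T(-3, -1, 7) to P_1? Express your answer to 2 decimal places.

10.44

P_1: n_1·r = n_1·Q_1 gives -4x - 8y - z = -81.
n·T − d = (-4)·(-3) + (-8)·(-1) + (-1)·(7) − (-81) = 94; |n| = √81.
Distance = |94| / √81 = 94/√81 ≈ 10.44.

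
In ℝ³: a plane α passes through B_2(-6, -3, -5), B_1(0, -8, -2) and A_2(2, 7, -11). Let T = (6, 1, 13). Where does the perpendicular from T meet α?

(6, -8, -2)

B_2B_1 = (6, -5, 3), B_2A_2 = (8, 10, -6); a normal to α is B_2B_1 × B_2A_2 = (0, 60, 100).
Using B_2: α has equation 60y + 100z = -680.
Foot = T − λn with λ = (n·T − d)/|n|² = (1360 − (-680))/13600 = 3/20.
Foot = (6, 1, 13) − (3/20)·(0, 60, 100) = (6, -8, -2).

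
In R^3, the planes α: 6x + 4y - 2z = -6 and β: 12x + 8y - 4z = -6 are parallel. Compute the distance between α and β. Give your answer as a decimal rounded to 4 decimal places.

Rescale β by 1/2: 6x + 4y - 2z = -3. Then distance = |-6 − (-3)| / √56 ≈ 0.4009.

0.4009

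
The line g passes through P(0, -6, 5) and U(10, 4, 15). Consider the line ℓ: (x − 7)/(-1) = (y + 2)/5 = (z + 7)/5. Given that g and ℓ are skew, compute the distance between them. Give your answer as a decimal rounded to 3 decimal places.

11.314

A direction vector for g is U − P = (10, 10, 10).
ℓ has direction (-1, 5, 5) through (7, -2, -7).
Common perpendicular direction n = (10, 10, 10) × (-1, 5, 5) = (0, -60, 60).
With w = (7, -2, -7) − (0, -6, 5) = (7, 4, -12), w · n = -960.
Distance = |w · n| / |n| = |-960| / √7200 ≈ 11.314.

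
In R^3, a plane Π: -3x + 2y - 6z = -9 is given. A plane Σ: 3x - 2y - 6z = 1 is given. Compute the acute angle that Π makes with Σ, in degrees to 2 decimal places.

cos θ = |n₁·n₂| / (|n₁||n₂|) = |23| / (√49 · √49).
θ = arccos(0.46939) ≈ 62.01°.

62.01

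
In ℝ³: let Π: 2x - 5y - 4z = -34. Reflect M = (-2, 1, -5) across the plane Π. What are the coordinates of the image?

λ = (n·M − d)/|n|² = (11 − (-34))/45 = 1.
Reflection = M − 2λn = (-2, 1, -5) − 2·(2, -5, -4) = (-6, 11, 3).

(-6, 11, 3)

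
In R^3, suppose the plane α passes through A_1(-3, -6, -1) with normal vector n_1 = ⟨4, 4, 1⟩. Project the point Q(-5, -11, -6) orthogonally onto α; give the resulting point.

α: n_1·r = n_1·A_1 gives 4x + 4y + z = -37.
Foot = Q − λn with λ = (n·Q − d)/|n|² = (-70 − (-37))/33 = -1.
Foot = (-5, -11, -6) − (-1)·(4, 4, 1) = (-1, -7, -5).

(-1, -7, -5)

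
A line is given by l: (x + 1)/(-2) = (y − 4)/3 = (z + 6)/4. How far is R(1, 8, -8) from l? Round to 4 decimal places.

l has direction (-2, 3, 4) through (-1, 4, -6).
Taking (-1, 4, -6) on l with direction v = (-2, 3, 4): w = R − (-1, 4, -6) = (2, 4, -2), and w × v = (22, -4, 14).
Distance = |w × v| / |v| = √696 / √29 ≈ 4.8990.

4.8990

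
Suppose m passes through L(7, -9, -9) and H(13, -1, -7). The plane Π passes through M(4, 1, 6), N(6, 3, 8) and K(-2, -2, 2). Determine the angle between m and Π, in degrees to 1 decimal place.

24.8

A direction vector for m is H − L = (6, 8, 2).
MN = (2, 2, 2), MK = (-6, -3, -4); a normal to Π is MN × MK = (-2, -4, 6).
Using M: Π has equation -2x - 4y + 6z = 24.
sin θ = |n·v| / (|n||v|) = |-32| / (√56 · √104) = 0.41931.
θ ≈ 24.8°.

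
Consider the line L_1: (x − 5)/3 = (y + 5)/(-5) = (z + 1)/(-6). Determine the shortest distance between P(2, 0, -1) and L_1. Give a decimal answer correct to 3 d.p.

4.182

L_1 has direction (3, -5, -6) through (5, -5, -1).
Taking (5, -5, -1) on L_1 with direction v = (3, -5, -6): w = P − (5, -5, -1) = (-3, 5, 0), and w × v = (-30, -18, 0).
Distance = |w × v| / |v| = √1224 / √70 ≈ 4.182.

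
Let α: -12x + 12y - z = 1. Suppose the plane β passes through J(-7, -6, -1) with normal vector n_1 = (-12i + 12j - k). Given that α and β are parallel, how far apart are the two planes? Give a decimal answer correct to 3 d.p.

0.706

β: n_1·r = n_1·J gives -12x + 12y - z = 13.
Same normal n = (-12, 12, -1) with |n| = √289; distance = |1 − 13| / |n| = 12/√289 ≈ 0.706.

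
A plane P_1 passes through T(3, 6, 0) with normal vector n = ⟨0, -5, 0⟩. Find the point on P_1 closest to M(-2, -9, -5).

P_1: n·r = n·T gives -5y = -30.
Foot = M − λn with λ = (n·M − d)/|n|² = (45 − (-30))/25 = 3.
Foot = (-2, -9, -5) − 3·(0, -5, 0) = (-2, 6, -5).

(-2, 6, -5)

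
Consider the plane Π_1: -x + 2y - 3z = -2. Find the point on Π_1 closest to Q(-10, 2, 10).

(-11, 4, 7)

Foot = Q − λn with λ = (n·Q − d)/|n|² = (-16 − (-2))/14 = -1.
Foot = (-10, 2, 10) − (-1)·(-1, 2, -3) = (-11, 4, 7).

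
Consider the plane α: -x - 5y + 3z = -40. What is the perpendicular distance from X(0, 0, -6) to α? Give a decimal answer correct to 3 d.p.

n·X − d = (-1)·(0) + (-5)·(0) + (3)·(-6) − (-40) = 22; |n| = √35.
Distance = |22| / √35 = 22/√35 ≈ 3.719.

3.719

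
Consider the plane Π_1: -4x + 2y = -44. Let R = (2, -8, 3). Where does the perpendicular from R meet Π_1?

Foot = R − λn with λ = (n·R − d)/|n|² = (-24 − (-44))/20 = 1.
Foot = (2, -8, 3) − 1·(-4, 2, 0) = (6, -10, 3).

(6, -10, 3)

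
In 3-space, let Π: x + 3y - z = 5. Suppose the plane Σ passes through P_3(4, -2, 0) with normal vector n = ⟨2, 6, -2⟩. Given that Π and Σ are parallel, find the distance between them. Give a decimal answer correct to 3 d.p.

Σ: n·r = n·P_3 gives 2x + 6y - 2z = -4.
Rescale Σ by 1/2: x + 3y - z = -2. Then distance = |5 − (-2)| / √11 ≈ 2.111.

2.111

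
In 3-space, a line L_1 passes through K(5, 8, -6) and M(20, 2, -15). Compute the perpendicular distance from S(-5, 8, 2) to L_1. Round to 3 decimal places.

A direction vector for L_1 is M − K = (15, -6, -9).
Taking (5, 8, -6) on L_1 with direction v = (15, -6, -9): w = S − (5, 8, -6) = (-10, 0, 8), and w × v = (48, 30, 60).
Distance = |w × v| / |v| = √6804 / √342 ≈ 4.460.

4.460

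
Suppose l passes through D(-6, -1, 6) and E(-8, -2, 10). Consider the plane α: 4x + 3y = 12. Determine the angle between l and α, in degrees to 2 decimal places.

28.69

A direction vector for l is E − D = (-2, -1, 4).
sin θ = |n·v| / (|n||v|) = |-11| / (√25 · √21) = 0.48008.
θ ≈ 28.69°.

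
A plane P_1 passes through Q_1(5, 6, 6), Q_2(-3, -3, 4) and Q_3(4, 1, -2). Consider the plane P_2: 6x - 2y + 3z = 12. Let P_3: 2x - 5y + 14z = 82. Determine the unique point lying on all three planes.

(-1, 0, 6)

Q_1Q_2 = (-8, -9, -2), Q_1Q_3 = (-1, -5, -8); a normal to P_1 is Q_1Q_2 × Q_1Q_3 = (62, -62, 31).
Using Q_1: P_1 has equation 62x - 62y + 31z = 124.
Solving the 3×3 linear system 62x - 62y + 31z = 124, 6x - 2y + 3z = 12, 2x - 5y + 14z = 82 (e.g. by elimination or Cramer's rule, determinant = 3224) gives (-1, 0, 6).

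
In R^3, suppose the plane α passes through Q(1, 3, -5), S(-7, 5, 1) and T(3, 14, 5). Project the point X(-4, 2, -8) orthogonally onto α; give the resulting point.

QS = (-8, 2, 6), QT = (2, 11, 10); a normal to α is QS × QT = (-46, 92, -92).
Using Q: α has equation -46x + 92y - 92z = 690.
Foot = X − λn with λ = (n·X − d)/|n|² = (1104 − 690)/19044 = 1/46.
Foot = (-4, 2, -8) − (1/46)·(-46, 92, -92) = (-3, 0, -6).

(-3, 0, -6)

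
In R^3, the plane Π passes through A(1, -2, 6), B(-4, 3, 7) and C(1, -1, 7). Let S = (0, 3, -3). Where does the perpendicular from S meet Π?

AB = (-5, 5, 1), AC = (0, 1, 1); a normal to Π is AB × AC = (4, 5, -5).
Using A: Π has equation 4x + 5y - 5z = -36.
Foot = S − λn with λ = (n·S − d)/|n|² = (30 − (-36))/66 = 1.
Foot = (0, 3, -3) − 1·(4, 5, -5) = (-4, -2, 2).

(-4, -2, 2)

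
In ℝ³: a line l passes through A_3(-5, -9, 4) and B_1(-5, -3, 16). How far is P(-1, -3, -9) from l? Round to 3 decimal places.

11.874

A direction vector for l is B_1 − A_3 = (0, 6, 12).
Taking (-5, -9, 4) on l with direction v = (0, 6, 12): w = P − (-5, -9, 4) = (4, 6, -13), and w × v = (150, -48, 24).
Distance = |w × v| / |v| = √25380 / √180 ≈ 11.874.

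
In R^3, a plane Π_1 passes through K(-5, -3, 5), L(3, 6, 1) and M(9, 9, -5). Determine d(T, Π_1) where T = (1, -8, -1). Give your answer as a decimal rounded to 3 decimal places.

KL = (8, 9, -4), KM = (14, 12, -10); a normal to Π_1 is KL × KM = (-42, 24, -30).
Using K: Π_1 has equation -42x + 24y - 30z = -12.
n·T − d = (-42)·(1) + (24)·(-8) + (-30)·(-1) − (-12) = -192; |n| = √3240.
Distance = |-192| / √3240 = 192/√3240 ≈ 3.373.

3.373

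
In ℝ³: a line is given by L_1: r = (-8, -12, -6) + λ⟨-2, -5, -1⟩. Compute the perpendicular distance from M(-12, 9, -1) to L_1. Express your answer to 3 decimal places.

Taking (-8, -12, -6) on L_1 with direction v = (-2, -5, -1): w = M − (-8, -12, -6) = (-4, 21, 5), and w × v = (4, -14, 62).
Distance = |w × v| / |v| = √4056 / √30 ≈ 11.628.

11.628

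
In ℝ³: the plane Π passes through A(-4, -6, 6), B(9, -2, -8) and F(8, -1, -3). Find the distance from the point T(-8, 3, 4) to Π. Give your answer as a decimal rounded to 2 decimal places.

AB = (13, 4, -14), AF = (12, 5, -9); a normal to Π is AB × AF = (34, -51, 17).
Using A: Π has equation 34x - 51y + 17z = 272.
n·T − d = (34)·(-8) + (-51)·(3) + (17)·(4) − 272 = -629; |n| = √4046.
Distance = |-629| / √4046 = 629/√4046 ≈ 9.89.

9.89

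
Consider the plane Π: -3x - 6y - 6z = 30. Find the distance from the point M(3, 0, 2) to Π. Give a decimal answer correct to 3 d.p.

n·M − d = (-3)·(3) + (-6)·(0) + (-6)·(2) − 30 = -51; |n| = √81.
Distance = |-51| / √81 = 51/√81 ≈ 5.667.

5.667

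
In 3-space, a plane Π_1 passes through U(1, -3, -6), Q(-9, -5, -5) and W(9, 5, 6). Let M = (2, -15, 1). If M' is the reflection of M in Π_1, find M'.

UQ = (-10, -2, 1), UW = (8, 8, 12); a normal to Π_1 is UQ × UW = (-32, 128, -64).
Using U: Π_1 has equation -32x + 128y - 64z = -32.
λ = (n·M − d)/|n|² = (-2048 − (-32))/21504 = -3/32.
Reflection = M − 2λn = (2, -15, 1) − (-3/16)·(-32, 128, -64) = (-4, 9, -11).

(-4, 9, -11)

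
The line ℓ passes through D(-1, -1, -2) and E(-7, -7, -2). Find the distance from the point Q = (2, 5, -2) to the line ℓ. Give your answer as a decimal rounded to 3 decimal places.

2.121

A direction vector for ℓ is E − D = (-6, -6, 0).
Taking (-1, -1, -2) on ℓ with direction v = (-6, -6, 0): w = Q − (-1, -1, -2) = (3, 6, 0), and w × v = (0, 0, 18).
Distance = |w × v| / |v| = √324 / √72 ≈ 2.121.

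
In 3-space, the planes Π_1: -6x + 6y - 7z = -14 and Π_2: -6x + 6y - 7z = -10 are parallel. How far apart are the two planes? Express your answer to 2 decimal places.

0.36

Same normal n = (-6, 6, -7) with |n| = √121; distance = |-14 − (-10)| / |n| = 4/√121 ≈ 0.36.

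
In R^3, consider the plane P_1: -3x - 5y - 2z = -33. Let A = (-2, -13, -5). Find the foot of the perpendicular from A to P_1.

Foot = A − λn with λ = (n·A − d)/|n|² = (81 − (-33))/38 = 3.
Foot = (-2, -13, -5) − 3·(-3, -5, -2) = (7, 2, 1).

(7, 2, 1)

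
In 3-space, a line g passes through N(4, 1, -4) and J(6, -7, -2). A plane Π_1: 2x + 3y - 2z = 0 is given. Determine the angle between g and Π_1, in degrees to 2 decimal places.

43.31

A direction vector for g is J − N = (2, -8, 2).
sin θ = |n·v| / (|n||v|) = |-24| / (√17 · √72) = 0.68599.
θ ≈ 43.31°.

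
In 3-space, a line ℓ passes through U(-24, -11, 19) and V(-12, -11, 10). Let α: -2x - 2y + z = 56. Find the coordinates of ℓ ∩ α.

A direction vector for ℓ is V − U = (12, 0, -9).
Substitute r = (-24, -11, 19) + t(12, 0, -9) into the plane: 89 + (-33)t = 56, so t = 1.
Intersection: (-24, -11, 19) + 1·(12, 0, -9) = (-12, -11, 10).

(-12, -11, 10)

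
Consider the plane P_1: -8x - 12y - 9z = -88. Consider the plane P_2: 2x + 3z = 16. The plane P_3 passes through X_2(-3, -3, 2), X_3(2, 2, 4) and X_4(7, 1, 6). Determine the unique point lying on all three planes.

(2, 3, 4)

X_2X_3 = (5, 5, 2), X_2X_4 = (10, 4, 4); a normal to P_3 is X_2X_3 × X_2X_4 = (12, 0, -30).
Using X_2: P_3 has equation 12x - 30z = -96.
Solving the 3×3 linear system -8x - 12y - 9z = -88, 2x + 3z = 16, 12x - 30z = -96 (e.g. by elimination or Cramer's rule, determinant = -1152) gives (2, 3, 4).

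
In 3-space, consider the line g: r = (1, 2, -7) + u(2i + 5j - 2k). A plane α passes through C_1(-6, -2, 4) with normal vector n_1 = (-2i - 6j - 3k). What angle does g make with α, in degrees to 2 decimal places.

44.13

α: n_1·r = n_1·C_1 gives -2x - 6y - 3z = 12.
sin θ = |n·v| / (|n||v|) = |-28| / (√49 · √33) = 0.69631.
θ ≈ 44.13°.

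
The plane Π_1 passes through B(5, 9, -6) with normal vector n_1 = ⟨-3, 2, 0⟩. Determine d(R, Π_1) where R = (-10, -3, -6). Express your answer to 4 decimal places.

Π_1: n_1·r = n_1·B gives -3x + 2y = 3.
n·R − d = (-3)·(-10) + (2)·(-3) + (0)·(-6) − 3 = 21; |n| = √13.
Distance = |21| / √13 = 21/√13 ≈ 5.8244.

5.8244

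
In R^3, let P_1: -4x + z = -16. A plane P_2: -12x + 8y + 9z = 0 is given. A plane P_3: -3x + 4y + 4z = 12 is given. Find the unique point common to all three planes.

(4, 6, 0)

Solving the 3×3 linear system -4x + z = -16, -12x + 8y + 9z = 0, -3x + 4y + 4z = 12 (e.g. by elimination or Cramer's rule, determinant = -8) gives (4, 6, 0).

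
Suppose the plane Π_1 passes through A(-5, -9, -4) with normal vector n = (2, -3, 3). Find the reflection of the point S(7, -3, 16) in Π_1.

(-5, 15, -2)

Π_1: n·r = n·A gives 2x - 3y + 3z = 5.
λ = (n·S − d)/|n|² = (71 − 5)/22 = 3.
Reflection = S − 2λn = (7, -3, 16) − 6·(2, -3, 3) = (-5, 15, -2).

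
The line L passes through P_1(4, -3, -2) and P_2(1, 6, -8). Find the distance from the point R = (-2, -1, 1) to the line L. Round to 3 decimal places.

A direction vector for L is P_2 − P_1 = (-3, 9, -6).
Taking (4, -3, -2) on L with direction v = (-3, 9, -6): w = R − (4, -3, -2) = (-6, 2, 3), and w × v = (-39, -45, -48).
Distance = |w × v| / |v| = √5850 / √126 ≈ 6.814.

6.814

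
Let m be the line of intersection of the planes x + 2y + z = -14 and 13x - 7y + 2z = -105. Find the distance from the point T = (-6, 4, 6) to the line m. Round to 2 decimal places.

Direction of m: (1, 2, 1) × (13, -7, 2) = (11, 11, -33).
A point on m: solving the two plane equations with x = -8 gives (-8, -1, -4).
Taking (-8, -1, -4) on m with direction v = (11, 11, -33): w = T − (-8, -1, -4) = (2, 5, 10), and w × v = (-275, 176, -33).
Distance = |w × v| / |v| = √107690 / √1331 ≈ 8.99.

8.99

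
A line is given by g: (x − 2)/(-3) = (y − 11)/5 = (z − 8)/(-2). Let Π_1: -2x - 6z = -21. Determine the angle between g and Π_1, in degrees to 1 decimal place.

27.5

g has direction (-3, 5, -2) through (2, 11, 8).
sin θ = |n·v| / (|n||v|) = |18| / (√40 · √38) = 0.46169.
θ ≈ 27.5°.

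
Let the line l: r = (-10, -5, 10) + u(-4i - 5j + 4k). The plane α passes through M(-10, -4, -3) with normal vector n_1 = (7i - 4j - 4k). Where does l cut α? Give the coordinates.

(-2, 5, 2)

α: n_1·r = n_1·M gives 7x - 4y - 4z = -42.
Substitute r = (-10, -5, 10) + t(-4, -5, 4) into the plane: -90 + (-24)t = -42, so t = -2.
Intersection: (-10, -5, 10) + (-2)·(-4, -5, 4) = (-2, 5, 2).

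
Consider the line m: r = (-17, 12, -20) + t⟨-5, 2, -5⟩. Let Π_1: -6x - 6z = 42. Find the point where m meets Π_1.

(-2, 6, -5)

Substitute r = (-17, 12, -20) + t(-5, 2, -5) into the plane: 222 + 60t = 42, so t = -3.
Intersection: (-17, 12, -20) + (-3)·(-5, 2, -5) = (-2, 6, -5).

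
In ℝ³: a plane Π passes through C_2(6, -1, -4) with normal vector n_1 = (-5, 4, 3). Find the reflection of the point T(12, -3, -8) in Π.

(2, 5, -2)

Π: n_1·r = n_1·C_2 gives -5x + 4y + 3z = -46.
λ = (n·T − d)/|n|² = (-96 − (-46))/50 = -1.
Reflection = T − 2λn = (12, -3, -8) − (-2)·(-5, 4, 3) = (2, 5, -2).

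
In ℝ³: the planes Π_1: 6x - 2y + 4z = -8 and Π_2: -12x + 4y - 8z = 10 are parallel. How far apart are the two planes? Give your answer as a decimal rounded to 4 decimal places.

0.4009

Rescale Π_2 by 1/(-2): 6x - 2y + 4z = -5. Then distance = |-8 − (-5)| / √56 ≈ 0.4009.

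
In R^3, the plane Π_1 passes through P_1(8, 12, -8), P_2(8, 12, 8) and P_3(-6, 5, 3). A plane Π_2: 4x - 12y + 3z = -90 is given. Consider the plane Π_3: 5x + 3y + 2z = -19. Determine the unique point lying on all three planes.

(-6, 5, -2)

P_1P_2 = (0, 0, 16), P_1P_3 = (-14, -7, 11); a normal to Π_1 is P_1P_2 × P_1P_3 = (112, -224, 0).
Using P_1: Π_1 has equation 112x - 224y = -1792.
Solving the 3×3 linear system 112x - 224y = -1792, 4x - 12y + 3z = -90, 5x + 3y + 2z = -19 (e.g. by elimination or Cramer's rule, determinant = -5264) gives (-6, 5, -2).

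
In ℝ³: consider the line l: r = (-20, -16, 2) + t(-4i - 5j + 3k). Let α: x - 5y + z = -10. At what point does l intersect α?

Substitute r = (-20, -16, 2) + t(-4, -5, 3) into the plane: 62 + 24t = -10, so t = -3.
Intersection: (-20, -16, 2) + (-3)·(-4, -5, 3) = (-8, -1, -7).

(-8, -1, -7)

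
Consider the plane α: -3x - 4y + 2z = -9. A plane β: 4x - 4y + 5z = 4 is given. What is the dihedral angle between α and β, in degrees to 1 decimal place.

69.9

cos θ = |n₁·n₂| / (|n₁||n₂|) = |14| / (√29 · √57).
θ = arccos(0.34434) ≈ 69.9°.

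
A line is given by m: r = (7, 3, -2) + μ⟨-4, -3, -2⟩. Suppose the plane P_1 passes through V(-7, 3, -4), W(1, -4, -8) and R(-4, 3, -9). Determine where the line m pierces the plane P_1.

(-1, -3, -6)

VW = (8, -7, -4), VR = (3, 0, -5); a normal to P_1 is VW × VR = (35, 28, 21).
Using V: P_1 has equation 35x + 28y + 21z = -245.
Substitute r = (7, 3, -2) + t(-4, -3, -2) into the plane: 287 + (-266)t = -245, so t = 2.
Intersection: (7, 3, -2) + 2·(-4, -3, -2) = (-1, -3, -6).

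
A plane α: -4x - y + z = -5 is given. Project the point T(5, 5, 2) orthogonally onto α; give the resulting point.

Foot = T − λn with λ = (n·T − d)/|n|² = (-23 − (-5))/18 = -1.
Foot = (5, 5, 2) − (-1)·(-4, -1, 1) = (1, 4, 3).

(1, 4, 3)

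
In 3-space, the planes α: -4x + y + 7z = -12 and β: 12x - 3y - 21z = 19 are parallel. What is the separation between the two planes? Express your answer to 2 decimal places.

Rescale β by 1/(-3): -4x + y + 7z = -19/3. Then distance = |-12 − (-19/3)| / √66 ≈ 0.70.

0.70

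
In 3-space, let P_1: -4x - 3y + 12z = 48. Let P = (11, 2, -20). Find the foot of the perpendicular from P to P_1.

Foot = P − λn with λ = (n·P − d)/|n|² = (-290 − 48)/169 = -2.
Foot = (11, 2, -20) − (-2)·(-4, -3, 12) = (3, -4, 4).

(3, -4, 4)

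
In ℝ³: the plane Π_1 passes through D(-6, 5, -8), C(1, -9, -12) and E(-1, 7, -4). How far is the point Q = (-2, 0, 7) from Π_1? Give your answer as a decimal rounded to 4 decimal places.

DC = (7, -14, -4), DE = (5, 2, 4); a normal to Π_1 is DC × DE = (-48, -48, 84).
Using D: Π_1 has equation -48x - 48y + 84z = -624.
n·Q − d = (-48)·(-2) + (-48)·(0) + (84)·(7) − (-624) = 1308; |n| = √11664.
Distance = |1308| / √11664 = 1308/√11664 ≈ 12.1111.

12.1111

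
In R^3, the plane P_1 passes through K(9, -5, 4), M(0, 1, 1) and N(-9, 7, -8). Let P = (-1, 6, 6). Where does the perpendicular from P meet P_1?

KM = (-9, 6, -3), KN = (-18, 12, -12); a normal to P_1 is KM × KN = (-36, -54, 0).
Using K: P_1 has equation -36x - 54y = -54.
Foot = P − λn with λ = (n·P − d)/|n|² = (-288 − (-54))/4212 = -1/18.
Foot = (-1, 6, 6) − (-1/18)·(-36, -54, 0) = (-3, 3, 6).

(-3, 3, 6)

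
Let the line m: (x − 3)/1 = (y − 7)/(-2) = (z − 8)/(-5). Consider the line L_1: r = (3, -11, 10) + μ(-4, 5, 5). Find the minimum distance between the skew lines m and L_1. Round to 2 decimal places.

m has direction (1, -2, -5) through (3, 7, 8).
Common perpendicular direction n = (1, -2, -5) × (-4, 5, 5) = (15, 15, -3).
With w = (3, -11, 10) − (3, 7, 8) = (0, -18, 2), w · n = -276.
Distance = |w · n| / |n| = |-276| / √459 ≈ 12.88.

12.88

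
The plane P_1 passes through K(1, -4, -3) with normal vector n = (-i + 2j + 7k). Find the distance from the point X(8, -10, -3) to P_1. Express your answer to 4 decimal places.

P_1: n·r = n·K gives -x + 2y + 7z = -30.
n·X − d = (-1)·(8) + (2)·(-10) + (7)·(-3) − (-30) = -19; |n| = √54.
Distance = |-19| / √54 = 19/√54 ≈ 2.5856.

2.5856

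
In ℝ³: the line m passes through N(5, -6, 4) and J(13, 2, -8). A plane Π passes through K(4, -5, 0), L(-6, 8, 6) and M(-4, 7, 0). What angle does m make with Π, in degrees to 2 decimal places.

31.95

A direction vector for m is J − N = (8, 8, -12).
KL = (-10, 13, 6), KM = (-8, 12, 0); a normal to Π is KL × KM = (-72, -48, -16).
Using K: Π has equation -72x - 48y - 16z = -48.
sin θ = |n·v| / (|n||v|) = |-768| / (√7744 · √272) = 0.52917.
θ ≈ 31.95°.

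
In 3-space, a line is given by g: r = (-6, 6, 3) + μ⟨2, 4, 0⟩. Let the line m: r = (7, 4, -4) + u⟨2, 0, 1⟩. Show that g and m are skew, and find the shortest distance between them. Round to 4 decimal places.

12.2202

Common perpendicular direction n = (2, 4, 0) × (2, 0, 1) = (4, -2, -8).
With w = (7, 4, -4) − (-6, 6, 3) = (13, -2, -7), w · n = 112.
Since n ≠ 0 the lines are not parallel, and w · n = 112 ≠ 0 so they do not intersect; hence they are skew.
Distance = |w · n| / |n| = |112| / √84 ≈ 12.2202.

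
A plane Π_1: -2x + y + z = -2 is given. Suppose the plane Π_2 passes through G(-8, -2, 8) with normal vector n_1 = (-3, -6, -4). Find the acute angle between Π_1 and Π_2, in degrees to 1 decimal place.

Π_2: n_1·r = n_1·G gives -3x - 6y - 4z = 4.
cos θ = |n₁·n₂| / (|n₁||n₂|) = |-4| / (√6 · √61).
θ = arccos(0.20908) ≈ 77.9°.

77.9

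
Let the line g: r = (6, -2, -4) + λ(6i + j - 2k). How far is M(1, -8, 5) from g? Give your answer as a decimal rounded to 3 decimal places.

8.419

Taking (6, -2, -4) on g with direction v = (6, 1, -2): w = M − (6, -2, -4) = (-5, -6, 9), and w × v = (3, 44, 31).
Distance = |w × v| / |v| = √2906 / √41 ≈ 8.419.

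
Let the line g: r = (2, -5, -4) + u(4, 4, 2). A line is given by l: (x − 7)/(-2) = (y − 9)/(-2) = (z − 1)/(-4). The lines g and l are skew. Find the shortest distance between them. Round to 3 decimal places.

l has direction (-2, -2, -4) through (7, 9, 1).
Common perpendicular direction n = (4, 4, 2) × (-2, -2, -4) = (-12, 12, 0).
With w = (7, 9, 1) − (2, -5, -4) = (5, 14, 5), w · n = 108.
Distance = |w · n| / |n| = |108| / √288 ≈ 6.364.

6.364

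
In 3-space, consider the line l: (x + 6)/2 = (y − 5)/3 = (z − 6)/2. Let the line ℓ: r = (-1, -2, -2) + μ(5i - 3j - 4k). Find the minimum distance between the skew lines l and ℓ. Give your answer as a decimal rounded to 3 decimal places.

l has direction (2, 3, 2) through (-6, 5, 6).
Common perpendicular direction n = (2, 3, 2) × (5, -3, -4) = (-6, 18, -21).
With w = (-1, -2, -2) − (-6, 5, 6) = (5, -7, -8), w · n = 12.
Distance = |w · n| / |n| = |12| / √801 ≈ 0.424.

0.424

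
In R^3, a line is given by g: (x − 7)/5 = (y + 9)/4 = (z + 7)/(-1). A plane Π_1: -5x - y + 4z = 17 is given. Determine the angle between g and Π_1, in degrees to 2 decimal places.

51.79

g has direction (5, 4, -1) through (7, -9, -7).
sin θ = |n·v| / (|n||v|) = |-33| / (√42 · √42) = 0.78571.
θ ≈ 51.79°.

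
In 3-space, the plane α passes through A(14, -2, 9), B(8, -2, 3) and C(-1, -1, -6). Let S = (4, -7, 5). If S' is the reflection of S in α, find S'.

AB = (-6, 0, -6), AC = (-15, 1, -15); a normal to α is AB × AC = (6, 0, -6).
Using A: α has equation 6x - 6z = 30.
λ = (n·S − d)/|n|² = (-6 − 30)/72 = -1/2.
Reflection = S − 2λn = (4, -7, 5) − (-1)·(6, 0, -6) = (10, -7, -1).

(10, -7, -1)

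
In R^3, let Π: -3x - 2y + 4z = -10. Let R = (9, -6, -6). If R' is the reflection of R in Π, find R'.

(3, -10, 2)

λ = (n·R − d)/|n|² = (-39 − (-10))/29 = -1.
Reflection = R − 2λn = (9, -6, -6) − (-2)·(-3, -2, 4) = (3, -10, 2).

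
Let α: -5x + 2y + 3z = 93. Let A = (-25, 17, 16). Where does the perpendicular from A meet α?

(-10, 11, 7)

Foot = A − λn with λ = (n·A − d)/|n|² = (207 − 93)/38 = 3.
Foot = (-25, 17, 16) − 3·(-5, 2, 3) = (-10, 11, 7).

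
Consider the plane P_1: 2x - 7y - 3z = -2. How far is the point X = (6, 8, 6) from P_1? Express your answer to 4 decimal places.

7.6200

n·X − d = (2)·(6) + (-7)·(8) + (-3)·(6) − (-2) = -60; |n| = √62.
Distance = |-60| / √62 = 60/√62 ≈ 7.6200.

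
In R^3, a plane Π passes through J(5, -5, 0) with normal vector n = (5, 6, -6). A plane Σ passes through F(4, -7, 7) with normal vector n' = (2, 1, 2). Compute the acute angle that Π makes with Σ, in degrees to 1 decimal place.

82.2

Π: n·r = n·J gives 5x + 6y - 6z = -5.
Σ: n'·r = n'·F gives 2x + y + 2z = 15.
cos θ = |n₁·n₂| / (|n₁||n₂|) = |4| / (√97 · √9).
θ = arccos(0.13538) ≈ 82.2°.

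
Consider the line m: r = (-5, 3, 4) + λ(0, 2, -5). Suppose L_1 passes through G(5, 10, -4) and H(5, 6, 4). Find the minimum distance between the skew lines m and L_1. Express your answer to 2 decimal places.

10.00

A direction vector for L_1 is H − G = (0, -4, 8).
Common perpendicular direction n = (0, 2, -5) × (0, -4, 8) = (-4, 0, 0).
With w = (5, 10, -4) − (-5, 3, 4) = (10, 7, -8), w · n = -40.
Distance = |w · n| / |n| = |-40| / √16 ≈ 10.00.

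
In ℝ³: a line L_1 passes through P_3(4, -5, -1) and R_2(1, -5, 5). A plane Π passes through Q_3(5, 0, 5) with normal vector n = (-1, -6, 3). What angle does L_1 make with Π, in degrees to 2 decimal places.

27.49

A direction vector for L_1 is R_2 − P_3 = (-3, 0, 6).
Π: n·r = n·Q_3 gives -x - 6y + 3z = 10.
sin θ = |n·v| / (|n||v|) = |21| / (√46 · √45) = 0.46157.
θ ≈ 27.49°.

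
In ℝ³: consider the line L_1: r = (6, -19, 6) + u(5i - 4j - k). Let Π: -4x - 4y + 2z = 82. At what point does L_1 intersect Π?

(-9, -7, 9)

Substitute r = (6, -19, 6) + t(5, -4, -1) into the plane: 64 + (-6)t = 82, so t = -3.
Intersection: (6, -19, 6) + (-3)·(5, -4, -1) = (-9, -7, 9).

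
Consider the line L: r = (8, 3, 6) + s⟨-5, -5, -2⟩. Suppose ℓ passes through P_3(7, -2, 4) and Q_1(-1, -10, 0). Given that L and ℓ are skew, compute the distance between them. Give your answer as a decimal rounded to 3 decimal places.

A direction vector for ℓ is Q_1 − P_3 = (-8, -8, -4).
Common perpendicular direction n = (-5, -5, -2) × (-8, -8, -4) = (4, -4, 0).
With w = (7, -2, 4) − (8, 3, 6) = (-1, -5, -2), w · n = 16.
Distance = |w · n| / |n| = |16| / √32 ≈ 2.828.

2.828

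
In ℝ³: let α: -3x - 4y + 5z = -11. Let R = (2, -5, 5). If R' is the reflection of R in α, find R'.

(8, 3, -5)

λ = (n·R − d)/|n|² = (39 − (-11))/50 = 1.
Reflection = R − 2λn = (2, -5, 5) − 2·(-3, -4, 5) = (8, 3, -5).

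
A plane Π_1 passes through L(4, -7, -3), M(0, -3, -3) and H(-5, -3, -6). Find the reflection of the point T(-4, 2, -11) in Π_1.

LM = (-4, 4, 0), LH = (-9, 4, -3); a normal to Π_1 is LM × LH = (-12, -12, 20).
Using L: Π_1 has equation -12x - 12y + 20z = -24.
λ = (n·T − d)/|n|² = (-196 − (-24))/688 = -1/4.
Reflection = T − 2λn = (-4, 2, -11) − (-1/2)·(-12, -12, 20) = (-10, -4, -1).

(-10, -4, -1)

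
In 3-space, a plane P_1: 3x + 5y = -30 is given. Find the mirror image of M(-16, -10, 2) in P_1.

λ = (n·M − d)/|n|² = (-98 − (-30))/34 = -2.
Reflection = M − 2λn = (-16, -10, 2) − (-4)·(3, 5, 0) = (-4, 10, 2).

(-4, 10, 2)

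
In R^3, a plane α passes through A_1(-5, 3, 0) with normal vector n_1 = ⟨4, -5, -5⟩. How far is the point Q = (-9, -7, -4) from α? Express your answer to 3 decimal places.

α: n_1·r = n_1·A_1 gives 4x - 5y - 5z = -35.
n·Q − d = (4)·(-9) + (-5)·(-7) + (-5)·(-4) − (-35) = 54; |n| = √66.
Distance = |54| / √66 = 54/√66 ≈ 6.647.

6.647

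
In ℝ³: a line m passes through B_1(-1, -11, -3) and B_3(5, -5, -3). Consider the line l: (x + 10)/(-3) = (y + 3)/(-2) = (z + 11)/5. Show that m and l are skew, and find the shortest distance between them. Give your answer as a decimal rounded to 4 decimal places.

13.0226

A direction vector for m is B_3 − B_1 = (6, 6, 0).
l has direction (-3, -2, 5) through (-10, -3, -11).
Common perpendicular direction n = (6, 6, 0) × (-3, -2, 5) = (30, -30, 6).
With w = (-10, -3, -11) − (-1, -11, -3) = (-9, 8, -8), w · n = -558.
Since n ≠ 0 the lines are not parallel, and w · n = -558 ≠ 0 so they do not intersect; hence they are skew.
Distance = |w · n| / |n| = |-558| / √1836 ≈ 13.0226.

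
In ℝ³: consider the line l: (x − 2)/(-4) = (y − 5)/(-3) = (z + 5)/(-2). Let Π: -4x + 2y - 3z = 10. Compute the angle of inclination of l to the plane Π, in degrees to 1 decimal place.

l has direction (-4, -3, -2) through (2, 5, -5).
sin θ = |n·v| / (|n||v|) = |16| / (√29 · √29) = 0.55172.
θ ≈ 33.5°.

33.5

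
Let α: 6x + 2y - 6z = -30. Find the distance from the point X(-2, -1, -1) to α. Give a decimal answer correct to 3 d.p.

2.524

n·X − d = (6)·(-2) + (2)·(-1) + (-6)·(-1) − (-30) = 22; |n| = √76.
Distance = |22| / √76 = 22/√76 ≈ 2.524.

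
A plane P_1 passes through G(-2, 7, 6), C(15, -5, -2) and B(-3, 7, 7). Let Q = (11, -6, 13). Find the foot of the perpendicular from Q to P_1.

GC = (17, -12, -8), GB = (-1, 0, 1); a normal to P_1 is GC × GB = (-12, -9, -12).
Using G: P_1 has equation -12x - 9y - 12z = -111.
Foot = Q − λn with λ = (n·Q − d)/|n|² = (-234 − (-111))/369 = -1/3.
Foot = (11, -6, 13) − (-1/3)·(-12, -9, -12) = (7, -9, 9).

(7, -9, 9)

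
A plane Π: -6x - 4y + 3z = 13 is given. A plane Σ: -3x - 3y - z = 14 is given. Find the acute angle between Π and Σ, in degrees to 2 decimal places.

cos θ = |n₁·n₂| / (|n₁||n₂|) = |27| / (√61 · √19).
θ = arccos(0.79309) ≈ 37.52°.

37.52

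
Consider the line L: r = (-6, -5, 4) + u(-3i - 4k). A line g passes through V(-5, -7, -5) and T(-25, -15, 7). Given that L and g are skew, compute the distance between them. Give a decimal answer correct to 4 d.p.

3.9119

A direction vector for g is T − V = (-20, -8, 12).
Common perpendicular direction n = (-3, 0, -4) × (-20, -8, 12) = (-32, 116, 24).
With w = (-5, -7, -5) − (-6, -5, 4) = (1, -2, -9), w · n = -480.
Distance = |w · n| / |n| = |-480| / √15056 ≈ 3.9119.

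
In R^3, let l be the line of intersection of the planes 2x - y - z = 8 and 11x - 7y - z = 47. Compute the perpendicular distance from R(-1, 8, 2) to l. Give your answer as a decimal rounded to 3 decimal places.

Direction of l: (2, -1, -1) × (11, -7, -1) = (-6, -9, -3).
A point on l: solving the two plane equations with x = 3 gives (3, -2, 0).
Taking (3, -2, 0) on l with direction v = (-6, -9, -3): w = R − (3, -2, 0) = (-4, 10, 2), and w × v = (-12, -24, 96).
Distance = |w × v| / |v| = √9936 / √126 ≈ 8.880.

8.880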